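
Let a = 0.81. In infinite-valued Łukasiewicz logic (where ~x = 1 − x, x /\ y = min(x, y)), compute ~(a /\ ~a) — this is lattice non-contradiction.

~a = 1 − 0.81 = 0.19
a /\ ~a = min(0.81, 0.19) = 0.19
~(a /\ ~a) = 1 − 0.19 = 0.81
(The value 0.81 < 1 shows this instance is not satisfied; not a Ł∞-tautology — its value is 1 − min(a, 1−a).)

0.81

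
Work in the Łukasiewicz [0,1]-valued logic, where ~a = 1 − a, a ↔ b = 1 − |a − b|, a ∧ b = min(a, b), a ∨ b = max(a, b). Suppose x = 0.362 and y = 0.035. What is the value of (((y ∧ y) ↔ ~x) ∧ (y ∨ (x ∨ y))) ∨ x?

0.362

y ∧ y = min(0.035, 0.035) = 0.035
~x = 1 − 0.362 = 0.638
(y ∧ y) ↔ ~x = 1 − |0.035 − 0.638| = 1 − 0.603 = 0.397
x ∨ y = max(0.362, 0.035) = 0.362
y ∨ (x ∨ y) = max(0.035, 0.362) = 0.362
((y ∧ y) ↔ ~x) ∧ (y ∨ (x ∨ y)) = min(0.397, 0.362) = 0.362
(((y ∧ y) ↔ ~x) ∧ (y ∨ (x ∨ y))) ∨ x = max(0.362, 0.362) = 0.362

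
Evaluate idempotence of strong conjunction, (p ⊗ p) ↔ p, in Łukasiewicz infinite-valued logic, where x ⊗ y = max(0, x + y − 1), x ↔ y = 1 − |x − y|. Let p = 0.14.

0.86

p ⊗ p = max(0, 0.14 + 0.14 − 1) = max(0, -0.72) = 0.00
(p ⊗ p) ↔ p = 1 − |0.00 − 0.14| = 1 − 0.14 = 0.86
(The value 0.86 < 1 shows this instance is not satisfied; fails in Ł∞ since a ⊗ a = max(0, 2a−1) ≠ a in general.)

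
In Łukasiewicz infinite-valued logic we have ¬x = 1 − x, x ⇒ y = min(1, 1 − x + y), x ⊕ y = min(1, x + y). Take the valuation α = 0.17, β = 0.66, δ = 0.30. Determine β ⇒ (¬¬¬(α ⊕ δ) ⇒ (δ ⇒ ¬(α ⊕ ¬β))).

1.00

α ⊕ δ = min(1, 0.17 + 0.30) = min(1, 0.47) = 0.47
¬(α ⊕ δ) = 1 − 0.47 = 0.53
¬¬(α ⊕ δ) = 1 − 0.53 = 0.47
¬¬¬(α ⊕ δ) = 1 − 0.47 = 0.53
¬β = 1 − 0.66 = 0.34
α ⊕ ¬β = min(1, 0.17 + 0.34) = min(1, 0.51) = 0.51
¬(α ⊕ ¬β) = 1 − 0.51 = 0.49
δ ⇒ ¬(α ⊕ ¬β) = min(1, 1 − 0.30 + 0.49) = min(1, 1.19) = 1.00
¬¬¬(α ⊕ δ) ⇒ (δ ⇒ ¬(α ⊕ ¬β)) = min(1, 1 − 0.53 + 1.00) = min(1, 1.47) = 1.00
β ⇒ (¬¬¬(α ⊕ δ) ⇒ (δ ⇒ ¬(α ⊕ ¬β))) = min(1, 1 − 0.66 + 1.00) = min(1, 1.34) = 1.00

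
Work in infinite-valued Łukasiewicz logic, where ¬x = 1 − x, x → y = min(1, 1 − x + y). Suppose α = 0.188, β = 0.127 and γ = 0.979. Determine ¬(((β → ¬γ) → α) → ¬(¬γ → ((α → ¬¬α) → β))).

0.294

¬γ = 1 − 0.979 = 0.021
β → ¬γ = min(1, 1 − 0.127 + 0.021) = min(1, 0.894) = 0.894
(β → ¬γ) → α = min(1, 1 − 0.894 + 0.188) = min(1, 0.294) = 0.294
¬α = 1 − 0.188 = 0.812
¬¬α = 1 − 0.812 = 0.188
α → ¬¬α = min(1, 1 − 0.188 + 0.188) = min(1, 1.000) = 1.000
(α → ¬¬α) → β = min(1, 1 − 1.000 + 0.127) = min(1, 0.127) = 0.127
¬γ → ((α → ¬¬α) → β) = min(1, 1 − 0.021 + 0.127) = min(1, 1.106) = 1.000
¬(¬γ → ((α → ¬¬α) → β)) = 1 − 1.000 = 0.000
((β → ¬γ) → α) → ¬(¬γ → ((α → ¬¬α) → β)) = min(1, 1 − 0.294 + 0.000) = min(1, 0.706) = 0.706
¬(((β → ¬γ) → α) → ¬(¬γ → ((α → ¬¬α) → β))) = 1 − 0.706 = 0.294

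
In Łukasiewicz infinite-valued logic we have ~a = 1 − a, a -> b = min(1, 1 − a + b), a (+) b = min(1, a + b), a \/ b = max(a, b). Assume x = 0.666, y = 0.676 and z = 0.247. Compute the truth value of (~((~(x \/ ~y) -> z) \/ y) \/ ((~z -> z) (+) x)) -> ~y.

0.324

~y = 1 − 0.676 = 0.324
x \/ ~y = max(0.666, 0.324) = 0.666
~(x \/ ~y) = 1 − 0.666 = 0.334
~(x \/ ~y) -> z = min(1, 1 − 0.334 + 0.247) = min(1, 0.913) = 0.913
(~(x \/ ~y) -> z) \/ y = max(0.913, 0.676) = 0.913
~((~(x \/ ~y) -> z) \/ y) = 1 − 0.913 = 0.087
~z = 1 − 0.247 = 0.753
~z -> z = min(1, 1 − 0.753 + 0.247) = min(1, 0.494) = 0.494
(~z -> z) (+) x = min(1, 0.494 + 0.666) = min(1, 1.160) = 1.000
~((~(x \/ ~y) -> z) \/ y) \/ ((~z -> z) (+) x) = max(0.087, 1.000) = 1.000
(~((~(x \/ ~y) -> z) \/ y) \/ ((~z -> z) (+) x)) -> ~y = min(1, 1 − 1.000 + 0.324) = min(1, 0.324) = 0.324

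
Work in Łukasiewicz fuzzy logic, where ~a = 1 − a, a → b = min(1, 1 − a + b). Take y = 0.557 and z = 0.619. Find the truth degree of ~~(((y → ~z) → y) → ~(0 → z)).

~z = 1 − 0.619 = 0.381
y → ~z = min(1, 1 − 0.557 + 0.381) = min(1, 0.824) = 0.824
(y → ~z) → y = min(1, 1 − 0.824 + 0.557) = min(1, 0.733) = 0.733
0 → z = min(1, 1 − 0.000 + 0.619) = min(1, 1.619) = 1.000
~(0 → z) = 1 − 1.000 = 0.000
((y → ~z) → y) → ~(0 → z) = min(1, 1 − 0.733 + 0.000) = min(1, 0.267) = 0.267
~(((y → ~z) → y) → ~(0 → z)) = 1 − 0.267 = 0.733
~~(((y → ~z) → y) → ~(0 → z)) = 1 − 0.733 = 0.267

0.267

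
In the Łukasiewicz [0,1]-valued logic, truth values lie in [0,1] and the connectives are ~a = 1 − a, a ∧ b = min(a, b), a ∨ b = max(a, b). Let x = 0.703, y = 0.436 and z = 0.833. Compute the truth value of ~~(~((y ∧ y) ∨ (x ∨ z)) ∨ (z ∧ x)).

y ∧ y = min(0.436, 0.436) = 0.436
x ∨ z = max(0.703, 0.833) = 0.833
(y ∧ y) ∨ (x ∨ z) = max(0.436, 0.833) = 0.833
~((y ∧ y) ∨ (x ∨ z)) = 1 − 0.833 = 0.167
z ∧ x = min(0.833, 0.703) = 0.703
~((y ∧ y) ∨ (x ∨ z)) ∨ (z ∧ x) = max(0.167, 0.703) = 0.703
~(~((y ∧ y) ∨ (x ∨ z)) ∨ (z ∧ x)) = 1 − 0.703 = 0.297
~~(~((y ∧ y) ∨ (x ∨ z)) ∨ (z ∧ x)) = 1 − 0.297 = 0.703

0.703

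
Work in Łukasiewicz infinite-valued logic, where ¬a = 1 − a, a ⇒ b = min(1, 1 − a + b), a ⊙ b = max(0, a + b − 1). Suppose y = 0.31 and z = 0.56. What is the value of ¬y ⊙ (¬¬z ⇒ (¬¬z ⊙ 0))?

0.13

¬y = 1 − 0.31 = 0.69
¬z = 1 − 0.56 = 0.44
¬¬z = 1 − 0.44 = 0.56
¬¬z ⊙ 0 = max(0, 0.56 + 0.00 − 1) = max(0, -0.44) = 0.00
¬¬z ⇒ (¬¬z ⊙ 0) = min(1, 1 − 0.56 + 0.00) = min(1, 0.44) = 0.44
¬y ⊙ (¬¬z ⇒ (¬¬z ⊙ 0)) = max(0, 0.69 + 0.44 − 1) = max(0, 0.13) = 0.13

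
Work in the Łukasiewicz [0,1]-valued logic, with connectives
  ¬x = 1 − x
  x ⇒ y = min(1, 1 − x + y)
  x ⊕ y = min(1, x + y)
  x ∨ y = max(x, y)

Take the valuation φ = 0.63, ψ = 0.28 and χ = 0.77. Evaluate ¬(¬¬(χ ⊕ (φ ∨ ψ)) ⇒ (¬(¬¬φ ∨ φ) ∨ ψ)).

0.63

φ ∨ ψ = max(0.63, 0.28) = 0.63
χ ⊕ (φ ∨ ψ) = min(1, 0.77 + 0.63) = min(1, 1.40) = 1.00
¬(χ ⊕ (φ ∨ ψ)) = 1 − 1.00 = 0.00
¬¬(χ ⊕ (φ ∨ ψ)) = 1 − 0.00 = 1.00
¬φ = 1 − 0.63 = 0.37
¬¬φ = 1 − 0.37 = 0.63
¬¬φ ∨ φ = max(0.63, 0.63) = 0.63
¬(¬¬φ ∨ φ) = 1 − 0.63 = 0.37
¬(¬¬φ ∨ φ) ∨ ψ = max(0.37, 0.28) = 0.37
¬¬(χ ⊕ (φ ∨ ψ)) ⇒ (¬(¬¬φ ∨ φ) ∨ ψ) = min(1, 1 − 1.00 + 0.37) = min(1, 0.37) = 0.37
¬(¬¬(χ ⊕ (φ ∨ ψ)) ⇒ (¬(¬¬φ ∨ φ) ∨ ψ)) = 1 − 0.37 = 0.63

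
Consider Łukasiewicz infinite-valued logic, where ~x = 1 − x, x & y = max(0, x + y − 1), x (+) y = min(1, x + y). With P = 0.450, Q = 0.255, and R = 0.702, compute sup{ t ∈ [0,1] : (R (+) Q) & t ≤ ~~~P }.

R (+) Q = min(1, 0.702 + 0.255) = min(1, 0.957) = 0.957
So the left factor is R (+) Q = 0.957.
~P = 1 − 0.450 = 0.550
~~P = 1 − 0.550 = 0.450
~~~P = 1 − 0.450 = 0.550
So the right-hand bound is ~~~P = 0.550.
The residuum of the Łukasiewicz t-norm gives the supremum: min(1, 1 − 0.957 + 0.550).
1 − 0.957 + 0.550 = 0.593, so t = min(1, 0.593) = 0.593.
Check: 0.957 & 0.593 = max(0, 0.550) = 0.550 ≤ 0.550.

0.593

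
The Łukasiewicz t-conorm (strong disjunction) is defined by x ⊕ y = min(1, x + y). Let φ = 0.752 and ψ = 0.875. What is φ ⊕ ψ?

φ ⊕ ψ = min(1, 0.752 + 0.875) = min(1, 1.627) = 1.000
For comparison, the Gödel t-conorm max(x, y) would give 0.875.

1.000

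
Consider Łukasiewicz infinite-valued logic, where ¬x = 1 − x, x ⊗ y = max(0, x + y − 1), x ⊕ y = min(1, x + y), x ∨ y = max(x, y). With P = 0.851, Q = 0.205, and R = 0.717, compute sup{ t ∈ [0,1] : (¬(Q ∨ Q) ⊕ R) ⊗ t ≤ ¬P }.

0.149

Q ∨ Q = max(0.205, 0.205) = 0.205
¬(Q ∨ Q) = 1 − 0.205 = 0.795
¬(Q ∨ Q) ⊕ R = min(1, 0.795 + 0.717) = min(1, 1.512) = 1.000
So the left factor is ¬(Q ∨ Q) ⊕ R = 1.000.
¬P = 1 − 0.851 = 0.149
So the right-hand bound is ¬P = 0.149.
The residuum of the Łukasiewicz t-norm gives the supremum: min(1, 1 − 1.000 + 0.149).
1 − 1.000 + 0.149 = 0.149, so t = min(1, 0.149) = 0.149.
Check: 1.000 ⊗ 0.149 = max(0, 0.149) = 0.149 ≤ 0.149.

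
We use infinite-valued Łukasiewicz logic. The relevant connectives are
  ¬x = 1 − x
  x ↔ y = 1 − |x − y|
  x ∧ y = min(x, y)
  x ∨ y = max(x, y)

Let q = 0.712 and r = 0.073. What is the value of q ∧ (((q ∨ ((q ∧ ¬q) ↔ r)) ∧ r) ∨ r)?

0.073

¬q = 1 − 0.712 = 0.288
q ∧ ¬q = min(0.712, 0.288) = 0.288
(q ∧ ¬q) ↔ r = 1 − |0.288 − 0.073| = 1 − 0.215 = 0.785
q ∨ ((q ∧ ¬q) ↔ r) = max(0.712, 0.785) = 0.785
(q ∨ ((q ∧ ¬q) ↔ r)) ∧ r = min(0.785, 0.073) = 0.073
((q ∨ ((q ∧ ¬q) ↔ r)) ∧ r) ∨ r = max(0.073, 0.073) = 0.073
q ∧ (((q ∨ ((q ∧ ¬q) ↔ r)) ∧ r) ∨ r) = min(0.712, 0.073) = 0.073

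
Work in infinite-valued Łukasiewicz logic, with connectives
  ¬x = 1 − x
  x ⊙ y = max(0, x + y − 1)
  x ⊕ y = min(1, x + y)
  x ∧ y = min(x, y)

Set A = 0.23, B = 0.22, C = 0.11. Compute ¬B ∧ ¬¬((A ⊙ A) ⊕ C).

0.11

¬B = 1 − 0.22 = 0.78
A ⊙ A = max(0, 0.23 + 0.23 − 1) = max(0, -0.54) = 0.00
(A ⊙ A) ⊕ C = min(1, 0.00 + 0.11) = min(1, 0.11) = 0.11
¬((A ⊙ A) ⊕ C) = 1 − 0.11 = 0.89
¬¬((A ⊙ A) ⊕ C) = 1 − 0.89 = 0.11
¬B ∧ ¬¬((A ⊙ A) ⊕ C) = min(0.78, 0.11) = 0.11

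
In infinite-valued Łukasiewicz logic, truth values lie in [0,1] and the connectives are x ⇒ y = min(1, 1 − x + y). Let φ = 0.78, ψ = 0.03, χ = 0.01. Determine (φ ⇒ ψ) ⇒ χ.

φ ⇒ ψ = min(1, 1 − 0.78 + 0.03) = min(1, 0.25) = 0.25
(φ ⇒ ψ) ⇒ χ = min(1, 1 − 0.25 + 0.01) = min(1, 0.76) = 0.76

0.76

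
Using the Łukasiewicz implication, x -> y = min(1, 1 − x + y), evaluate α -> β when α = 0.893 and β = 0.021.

0.128

α -> β = min(1, 1 − 0.893 + 0.021) = min(1, 0.128) = 0.128
For comparison, the Gödel implication (1 if x ≤ y else y) would give 0.021.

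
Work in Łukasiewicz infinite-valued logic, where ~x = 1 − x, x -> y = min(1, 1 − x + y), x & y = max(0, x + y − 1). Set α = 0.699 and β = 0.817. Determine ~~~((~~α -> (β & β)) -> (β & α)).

~α = 1 − 0.699 = 0.301
~~α = 1 − 0.301 = 0.699
β & β = max(0, 0.817 + 0.817 − 1) = max(0, 0.634) = 0.634
~~α -> (β & β) = min(1, 1 − 0.699 + 0.634) = min(1, 0.935) = 0.935
β & α = max(0, 0.817 + 0.699 − 1) = max(0, 0.516) = 0.516
(~~α -> (β & β)) -> (β & α) = min(1, 1 − 0.935 + 0.516) = min(1, 0.581) = 0.581
~((~~α -> (β & β)) -> (β & α)) = 1 − 0.581 = 0.419
~~((~~α -> (β & β)) -> (β & α)) = 1 − 0.419 = 0.581
~~~((~~α -> (β & β)) -> (β & α)) = 1 − 0.581 = 0.419

0.419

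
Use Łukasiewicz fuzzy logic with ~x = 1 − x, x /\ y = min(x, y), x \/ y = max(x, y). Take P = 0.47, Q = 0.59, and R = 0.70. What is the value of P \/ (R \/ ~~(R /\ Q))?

0.70

R /\ Q = min(0.70, 0.59) = 0.59
~(R /\ Q) = 1 − 0.59 = 0.41
~~(R /\ Q) = 1 − 0.41 = 0.59
R \/ ~~(R /\ Q) = max(0.70, 0.59) = 0.70
P \/ (R \/ ~~(R /\ Q)) = max(0.47, 0.70) = 0.70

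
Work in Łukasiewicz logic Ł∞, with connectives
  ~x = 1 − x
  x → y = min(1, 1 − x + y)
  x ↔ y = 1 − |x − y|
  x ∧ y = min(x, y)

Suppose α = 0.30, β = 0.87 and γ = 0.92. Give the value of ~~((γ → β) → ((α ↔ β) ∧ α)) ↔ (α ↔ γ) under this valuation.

γ → β = min(1, 1 − 0.92 + 0.87) = min(1, 0.95) = 0.95
α ↔ β = 1 − |0.30 − 0.87| = 1 − 0.57 = 0.43
(α ↔ β) ∧ α = min(0.43, 0.30) = 0.30
(γ → β) → ((α ↔ β) ∧ α) = min(1, 1 − 0.95 + 0.30) = min(1, 0.35) = 0.35
~((γ → β) → ((α ↔ β) ∧ α)) = 1 − 0.35 = 0.65
~~((γ → β) → ((α ↔ β) ∧ α)) = 1 − 0.65 = 0.35
α ↔ γ = 1 − |0.30 − 0.92| = 1 − 0.62 = 0.38
~~((γ → β) → ((α ↔ β) ∧ α)) ↔ (α ↔ γ) = 1 − |0.35 − 0.38| = 1 − 0.03 = 0.97

0.97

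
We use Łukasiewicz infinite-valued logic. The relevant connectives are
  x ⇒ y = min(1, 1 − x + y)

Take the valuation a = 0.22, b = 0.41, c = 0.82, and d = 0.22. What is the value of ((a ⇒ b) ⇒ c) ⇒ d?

a ⇒ b = min(1, 1 − 0.22 + 0.41) = min(1, 1.19) = 1.00
(a ⇒ b) ⇒ c = min(1, 1 − 1.00 + 0.82) = min(1, 0.82) = 0.82
((a ⇒ b) ⇒ c) ⇒ d = min(1, 1 − 0.82 + 0.22) = min(1, 0.40) = 0.40

0.40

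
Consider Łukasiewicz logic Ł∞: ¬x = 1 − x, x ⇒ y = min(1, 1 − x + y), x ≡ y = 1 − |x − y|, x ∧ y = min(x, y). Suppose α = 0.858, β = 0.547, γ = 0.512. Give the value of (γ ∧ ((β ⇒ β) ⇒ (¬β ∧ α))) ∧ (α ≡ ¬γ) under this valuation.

0.453

β ⇒ β = min(1, 1 − 0.547 + 0.547) = min(1, 1.000) = 1.000
¬β = 1 − 0.547 = 0.453
¬β ∧ α = min(0.453, 0.858) = 0.453
(β ⇒ β) ⇒ (¬β ∧ α) = min(1, 1 − 1.000 + 0.453) = min(1, 0.453) = 0.453
γ ∧ ((β ⇒ β) ⇒ (¬β ∧ α)) = min(0.512, 0.453) = 0.453
¬γ = 1 − 0.512 = 0.488
α ≡ ¬γ = 1 − |0.858 − 0.488| = 1 − 0.370 = 0.630
(γ ∧ ((β ⇒ β) ⇒ (¬β ∧ α))) ∧ (α ≡ ¬γ) = min(0.453, 0.630) = 0.453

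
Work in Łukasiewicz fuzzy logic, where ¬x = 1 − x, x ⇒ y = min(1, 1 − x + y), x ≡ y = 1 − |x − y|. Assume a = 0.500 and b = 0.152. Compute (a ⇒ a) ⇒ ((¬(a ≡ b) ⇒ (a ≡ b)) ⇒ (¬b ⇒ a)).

0.652

a ⇒ a = min(1, 1 − 0.500 + 0.500) = min(1, 1.000) = 1.000
a ≡ b = 1 − |0.500 − 0.152| = 1 − 0.348 = 0.652
¬(a ≡ b) = 1 − 0.652 = 0.348
¬(a ≡ b) ⇒ (a ≡ b) = min(1, 1 − 0.348 + 0.652) = min(1, 1.304) = 1.000
¬b = 1 − 0.152 = 0.848
¬b ⇒ a = min(1, 1 − 0.848 + 0.500) = min(1, 0.652) = 0.652
(¬(a ≡ b) ⇒ (a ≡ b)) ⇒ (¬b ⇒ a) = min(1, 1 − 1.000 + 0.652) = min(1, 0.652) = 0.652
(a ⇒ a) ⇒ ((¬(a ≡ b) ⇒ (a ≡ b)) ⇒ (¬b ⇒ a)) = min(1, 1 − 1.000 + 0.652) = min(1, 0.652) = 0.652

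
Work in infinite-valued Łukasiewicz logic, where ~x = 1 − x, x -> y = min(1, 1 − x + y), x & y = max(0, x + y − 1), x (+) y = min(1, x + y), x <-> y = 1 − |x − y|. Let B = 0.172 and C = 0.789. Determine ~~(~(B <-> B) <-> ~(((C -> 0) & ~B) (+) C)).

0.828

B <-> B = 1 − |0.172 − 0.172| = 1 − 0.000 = 1.000
~(B <-> B) = 1 − 1.000 = 0.000
C -> 0 = min(1, 1 − 0.789 + 0.000) = min(1, 0.211) = 0.211
~B = 1 − 0.172 = 0.828
(C -> 0) & ~B = max(0, 0.211 + 0.828 − 1) = max(0, 0.039) = 0.039
((C -> 0) & ~B) (+) C = min(1, 0.039 + 0.789) = min(1, 0.828) = 0.828
~(((C -> 0) & ~B) (+) C) = 1 − 0.828 = 0.172
~(B <-> B) <-> ~(((C -> 0) & ~B) (+) C) = 1 − |0.000 − 0.172| = 1 − 0.172 = 0.828
~(~(B <-> B) <-> ~(((C -> 0) & ~B) (+) C)) = 1 − 0.828 = 0.172
~~(~(B <-> B) <-> ~(((C -> 0) & ~B) (+) C)) = 1 − 0.172 = 0.828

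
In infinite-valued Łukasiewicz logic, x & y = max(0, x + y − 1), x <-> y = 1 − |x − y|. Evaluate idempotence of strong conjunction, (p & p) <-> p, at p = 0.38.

0.62

p & p = max(0, 0.38 + 0.38 − 1) = max(0, -0.24) = 0.00
(p & p) <-> p = 1 − |0.00 − 0.38| = 1 − 0.38 = 0.62
(The value 0.62 < 1 shows this instance is not satisfied; fails in Ł∞ since a ⊗ a = max(0, 2a−1) ≠ a in general.)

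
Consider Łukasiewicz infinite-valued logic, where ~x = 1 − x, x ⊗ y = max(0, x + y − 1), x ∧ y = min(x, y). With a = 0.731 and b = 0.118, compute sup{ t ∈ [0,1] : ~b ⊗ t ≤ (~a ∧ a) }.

~b = 1 − 0.118 = 0.882
So the left factor is ~b = 0.882.
~a = 1 − 0.731 = 0.269
~a ∧ a = min(0.269, 0.731) = 0.269
So the right-hand bound is ~a ∧ a = 0.269.
The residuum of the Łukasiewicz t-norm gives the supremum: min(1, 1 − 0.882 + 0.269).
1 − 0.882 + 0.269 = 0.387, so t = min(1, 0.387) = 0.387.
Check: 0.882 ⊗ 0.387 = max(0, 0.269) = 0.269 ≤ 0.269.

0.387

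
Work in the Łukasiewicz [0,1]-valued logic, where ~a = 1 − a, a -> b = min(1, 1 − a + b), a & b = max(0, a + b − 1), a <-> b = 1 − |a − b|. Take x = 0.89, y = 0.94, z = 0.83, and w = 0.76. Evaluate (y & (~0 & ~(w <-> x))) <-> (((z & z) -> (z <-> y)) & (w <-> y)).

0.25

~0 = 1 − 0.00 = 1.00
w <-> x = 1 − |0.76 − 0.89| = 1 − 0.13 = 0.87
~(w <-> x) = 1 − 0.87 = 0.13
~0 & ~(w <-> x) = max(0, 1.00 + 0.13 − 1) = max(0, 0.13) = 0.13
y & (~0 & ~(w <-> x)) = max(0, 0.94 + 0.13 − 1) = max(0, 0.07) = 0.07
z & z = max(0, 0.83 + 0.83 − 1) = max(0, 0.66) = 0.66
z <-> y = 1 − |0.83 − 0.94| = 1 − 0.11 = 0.89
(z & z) -> (z <-> y) = min(1, 1 − 0.66 + 0.89) = min(1, 1.23) = 1.00
w <-> y = 1 − |0.76 − 0.94| = 1 − 0.18 = 0.82
((z & z) -> (z <-> y)) & (w <-> y) = max(0, 1.00 + 0.82 − 1) = max(0, 0.82) = 0.82
(y & (~0 & ~(w <-> x))) <-> (((z & z) -> (z <-> y)) & (w <-> y)) = 1 − |0.07 − 0.82| = 1 − 0.75 = 0.25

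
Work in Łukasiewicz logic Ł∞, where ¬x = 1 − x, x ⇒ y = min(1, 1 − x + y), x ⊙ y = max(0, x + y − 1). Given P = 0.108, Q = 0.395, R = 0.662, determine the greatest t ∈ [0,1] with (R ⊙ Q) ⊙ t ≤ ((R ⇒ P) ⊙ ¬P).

1.000

R ⊙ Q = max(0, 0.662 + 0.395 − 1) = max(0, 0.057) = 0.057
So the left factor is R ⊙ Q = 0.057.
R ⇒ P = min(1, 1 − 0.662 + 0.108) = min(1, 0.446) = 0.446
¬P = 1 − 0.108 = 0.892
(R ⇒ P) ⊙ ¬P = max(0, 0.446 + 0.892 − 1) = max(0, 0.338) = 0.338
So the right-hand bound is (R ⇒ P) ⊙ ¬P = 0.338.
The residuum of the Łukasiewicz t-norm gives the supremum: min(1, 1 − 0.057 + 0.338).
1 − 0.057 + 0.338 = 1.281, so t = min(1, 1.281) = 1.000.
Check: 0.057 ⊙ 1.000 = max(0, 0.057) = 0.057 ≤ 0.338.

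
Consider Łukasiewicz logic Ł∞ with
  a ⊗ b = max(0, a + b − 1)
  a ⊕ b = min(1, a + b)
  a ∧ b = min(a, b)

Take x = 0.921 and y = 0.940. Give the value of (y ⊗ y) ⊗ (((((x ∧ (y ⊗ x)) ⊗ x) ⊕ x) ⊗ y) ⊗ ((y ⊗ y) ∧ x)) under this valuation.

y ⊗ y = max(0, 0.940 + 0.940 − 1) = max(0, 0.880) = 0.880
y ⊗ x = max(0, 0.940 + 0.921 − 1) = max(0, 0.861) = 0.861
x ∧ (y ⊗ x) = min(0.921, 0.861) = 0.861
(x ∧ (y ⊗ x)) ⊗ x = max(0, 0.861 + 0.921 − 1) = max(0, 0.782) = 0.782
((x ∧ (y ⊗ x)) ⊗ x) ⊕ x = min(1, 0.782 + 0.921) = min(1, 1.703) = 1.000
(((x ∧ (y ⊗ x)) ⊗ x) ⊕ x) ⊗ y = max(0, 1.000 + 0.940 − 1) = max(0, 0.940) = 0.940
(y ⊗ y) ∧ x = min(0.880, 0.921) = 0.880
((((x ∧ (y ⊗ x)) ⊗ x) ⊕ x) ⊗ y) ⊗ ((y ⊗ y) ∧ x) = max(0, 0.940 + 0.880 − 1) = max(0, 0.820) = 0.820
(y ⊗ y) ⊗ (((((x ∧ (y ⊗ x)) ⊗ x) ⊕ x) ⊗ y) ⊗ ((y ⊗ y) ∧ x)) = max(0, 0.880 + 0.820 − 1) = max(0, 0.700) = 0.700

0.700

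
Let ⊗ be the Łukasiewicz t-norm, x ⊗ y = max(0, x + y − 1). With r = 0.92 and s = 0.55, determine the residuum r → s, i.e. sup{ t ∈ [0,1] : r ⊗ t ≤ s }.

The residuum of the Łukasiewicz t-norm gives the supremum: min(1, 1 − 0.92 + 0.55).
1 − 0.92 + 0.55 = 0.63, so t = min(1, 0.63) = 0.63.
Check: 0.92 ⊗ 0.63 = max(0, 0.55) = 0.55 ≤ 0.55.

0.63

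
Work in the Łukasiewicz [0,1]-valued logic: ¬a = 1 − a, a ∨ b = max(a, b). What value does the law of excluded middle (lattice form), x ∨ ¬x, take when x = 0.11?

0.89

¬x = 1 − 0.11 = 0.89
x ∨ ¬x = max(0.11, 0.89) = 0.89
(The value 0.89 < 1 shows this instance is not satisfied; not a Ł∞-tautology — its value is max(a, 1−a).)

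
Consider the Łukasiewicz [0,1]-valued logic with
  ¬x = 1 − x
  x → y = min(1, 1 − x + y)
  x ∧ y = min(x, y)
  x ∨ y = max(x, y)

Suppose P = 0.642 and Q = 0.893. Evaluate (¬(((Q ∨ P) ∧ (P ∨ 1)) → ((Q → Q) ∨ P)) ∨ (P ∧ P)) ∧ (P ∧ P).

Q ∨ P = max(0.893, 0.642) = 0.893
P ∨ 1 = max(0.642, 1.000) = 1.000
(Q ∨ P) ∧ (P ∨ 1) = min(0.893, 1.000) = 0.893
Q → Q = min(1, 1 − 0.893 + 0.893) = min(1, 1.000) = 1.000
(Q → Q) ∨ P = max(1.000, 0.642) = 1.000
((Q ∨ P) ∧ (P ∨ 1)) → ((Q → Q) ∨ P) = min(1, 1 − 0.893 + 1.000) = min(1, 1.107) = 1.000
¬(((Q ∨ P) ∧ (P ∨ 1)) → ((Q → Q) ∨ P)) = 1 − 1.000 = 0.000
P ∧ P = min(0.642, 0.642) = 0.642
¬(((Q ∨ P) ∧ (P ∨ 1)) → ((Q → Q) ∨ P)) ∨ (P ∧ P) = max(0.000, 0.642) = 0.642
(¬(((Q ∨ P) ∧ (P ∨ 1)) → ((Q → Q) ∨ P)) ∨ (P ∧ P)) ∧ (P ∧ P) = min(0.642, 0.642) = 0.642

0.642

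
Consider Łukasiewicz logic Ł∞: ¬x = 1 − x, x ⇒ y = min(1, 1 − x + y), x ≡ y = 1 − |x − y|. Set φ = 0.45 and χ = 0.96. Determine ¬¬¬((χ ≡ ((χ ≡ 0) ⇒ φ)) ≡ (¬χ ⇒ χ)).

0.04

χ ≡ 0 = 1 − |0.96 − 0.00| = 1 − 0.96 = 0.04
(χ ≡ 0) ⇒ φ = min(1, 1 − 0.04 + 0.45) = min(1, 1.41) = 1.00
χ ≡ ((χ ≡ 0) ⇒ φ) = 1 − |0.96 − 1.00| = 1 − 0.04 = 0.96
¬χ = 1 − 0.96 = 0.04
¬χ ⇒ χ = min(1, 1 − 0.04 + 0.96) = min(1, 1.92) = 1.00
(χ ≡ ((χ ≡ 0) ⇒ φ)) ≡ (¬χ ⇒ χ) = 1 − |0.96 − 1.00| = 1 − 0.04 = 0.96
¬((χ ≡ ((χ ≡ 0) ⇒ φ)) ≡ (¬χ ⇒ χ)) = 1 − 0.96 = 0.04
¬¬((χ ≡ ((χ ≡ 0) ⇒ φ)) ≡ (¬χ ⇒ χ)) = 1 − 0.04 = 0.96
¬¬¬((χ ≡ ((χ ≡ 0) ⇒ φ)) ≡ (¬χ ⇒ χ)) = 1 − 0.96 = 0.04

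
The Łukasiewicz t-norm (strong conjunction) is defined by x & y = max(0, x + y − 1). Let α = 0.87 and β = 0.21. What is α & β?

α & β = max(0, 0.87 + 0.21 − 1) = max(0, 0.08) = 0.08
For comparison, the Gödel (minimum) t-norm min(x, y) would give 0.21.

0.08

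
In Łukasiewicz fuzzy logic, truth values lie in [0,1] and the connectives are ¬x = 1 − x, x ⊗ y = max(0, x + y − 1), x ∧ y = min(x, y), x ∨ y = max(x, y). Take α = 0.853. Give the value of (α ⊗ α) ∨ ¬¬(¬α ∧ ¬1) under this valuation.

α ⊗ α = max(0, 0.853 + 0.853 − 1) = max(0, 0.706) = 0.706
¬α = 1 − 0.853 = 0.147
¬1 = 1 − 1.000 = 0.000
¬α ∧ ¬1 = min(0.147, 0.000) = 0.000
¬(¬α ∧ ¬1) = 1 − 0.000 = 1.000
¬¬(¬α ∧ ¬1) = 1 − 1.000 = 0.000
(α ⊗ α) ∨ ¬¬(¬α ∧ ¬1) = max(0.706, 0.000) = 0.706

0.706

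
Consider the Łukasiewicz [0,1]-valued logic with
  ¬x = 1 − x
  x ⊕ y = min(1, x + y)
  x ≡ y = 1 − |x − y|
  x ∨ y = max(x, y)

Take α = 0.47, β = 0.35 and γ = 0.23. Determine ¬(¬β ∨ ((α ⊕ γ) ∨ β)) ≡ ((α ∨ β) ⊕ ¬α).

0.30

¬β = 1 − 0.35 = 0.65
α ⊕ γ = min(1, 0.47 + 0.23) = min(1, 0.70) = 0.70
(α ⊕ γ) ∨ β = max(0.70, 0.35) = 0.70
¬β ∨ ((α ⊕ γ) ∨ β) = max(0.65, 0.70) = 0.70
¬(¬β ∨ ((α ⊕ γ) ∨ β)) = 1 − 0.70 = 0.30
α ∨ β = max(0.47, 0.35) = 0.47
¬α = 1 − 0.47 = 0.53
(α ∨ β) ⊕ ¬α = min(1, 0.47 + 0.53) = min(1, 1.00) = 1.00
¬(¬β ∨ ((α ⊕ γ) ∨ β)) ≡ ((α ∨ β) ⊕ ¬α) = 1 − |0.30 − 1.00| = 1 − 0.70 = 0.30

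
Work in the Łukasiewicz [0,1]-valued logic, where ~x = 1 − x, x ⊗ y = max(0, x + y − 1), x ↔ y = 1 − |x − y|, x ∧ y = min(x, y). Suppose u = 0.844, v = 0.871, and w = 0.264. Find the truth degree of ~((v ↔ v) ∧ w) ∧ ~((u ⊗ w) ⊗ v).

0.736

v ↔ v = 1 − |0.871 − 0.871| = 1 − 0.000 = 1.000
(v ↔ v) ∧ w = min(1.000, 0.264) = 0.264
~((v ↔ v) ∧ w) = 1 − 0.264 = 0.736
u ⊗ w = max(0, 0.844 + 0.264 − 1) = max(0, 0.108) = 0.108
(u ⊗ w) ⊗ v = max(0, 0.108 + 0.871 − 1) = max(0, -0.021) = 0.000
~((u ⊗ w) ⊗ v) = 1 − 0.000 = 1.000
~((v ↔ v) ∧ w) ∧ ~((u ⊗ w) ⊗ v) = min(0.736, 1.000) = 0.736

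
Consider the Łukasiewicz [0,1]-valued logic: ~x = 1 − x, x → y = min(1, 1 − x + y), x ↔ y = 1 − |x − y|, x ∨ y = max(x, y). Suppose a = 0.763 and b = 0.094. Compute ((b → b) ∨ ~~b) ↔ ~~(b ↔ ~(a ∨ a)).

0.857

b → b = min(1, 1 − 0.094 + 0.094) = min(1, 1.000) = 1.000
~b = 1 − 0.094 = 0.906
~~b = 1 − 0.906 = 0.094
(b → b) ∨ ~~b = max(1.000, 0.094) = 1.000
a ∨ a = max(0.763, 0.763) = 0.763
~(a ∨ a) = 1 − 0.763 = 0.237
b ↔ ~(a ∨ a) = 1 − |0.094 − 0.237| = 1 − 0.143 = 0.857
~(b ↔ ~(a ∨ a)) = 1 − 0.857 = 0.143
~~(b ↔ ~(a ∨ a)) = 1 − 0.143 = 0.857
((b → b) ∨ ~~b) ↔ ~~(b ↔ ~(a ∨ a)) = 1 − |1.000 − 0.857| = 1 − 0.143 = 0.857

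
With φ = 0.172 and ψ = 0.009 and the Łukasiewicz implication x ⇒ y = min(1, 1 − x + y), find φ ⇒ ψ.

0.837

φ ⇒ ψ = min(1, 1 − 0.172 + 0.009) = min(1, 0.837) = 0.837
For comparison, the Gödel implication (1 if x ≤ y else y) would give 0.009.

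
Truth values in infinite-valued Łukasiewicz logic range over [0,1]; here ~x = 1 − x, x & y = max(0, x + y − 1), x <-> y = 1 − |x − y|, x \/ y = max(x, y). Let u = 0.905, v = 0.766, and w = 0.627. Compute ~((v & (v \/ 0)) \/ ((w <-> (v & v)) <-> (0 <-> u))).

0.468

v \/ 0 = max(0.766, 0.000) = 0.766
v & (v \/ 0) = max(0, 0.766 + 0.766 − 1) = max(0, 0.532) = 0.532
v & v = max(0, 0.766 + 0.766 − 1) = max(0, 0.532) = 0.532
w <-> (v & v) = 1 − |0.627 − 0.532| = 1 − 0.095 = 0.905
0 <-> u = 1 − |0.000 − 0.905| = 1 − 0.905 = 0.095
(w <-> (v & v)) <-> (0 <-> u) = 1 − |0.905 − 0.095| = 1 − 0.810 = 0.190
(v & (v \/ 0)) \/ ((w <-> (v & v)) <-> (0 <-> u)) = max(0.532, 0.190) = 0.532
~((v & (v \/ 0)) \/ ((w <-> (v & v)) <-> (0 <-> u))) = 1 − 0.532 = 0.468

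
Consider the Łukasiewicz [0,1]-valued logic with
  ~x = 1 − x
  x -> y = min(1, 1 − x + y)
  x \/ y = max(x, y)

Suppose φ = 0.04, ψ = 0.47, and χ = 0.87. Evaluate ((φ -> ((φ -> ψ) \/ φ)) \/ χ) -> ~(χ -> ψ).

φ -> ψ = min(1, 1 − 0.04 + 0.47) = min(1, 1.43) = 1.00
(φ -> ψ) \/ φ = max(1.00, 0.04) = 1.00
φ -> ((φ -> ψ) \/ φ) = min(1, 1 − 0.04 + 1.00) = min(1, 1.96) = 1.00
(φ -> ((φ -> ψ) \/ φ)) \/ χ = max(1.00, 0.87) = 1.00
χ -> ψ = min(1, 1 − 0.87 + 0.47) = min(1, 0.60) = 0.60
~(χ -> ψ) = 1 − 0.60 = 0.40
((φ -> ((φ -> ψ) \/ φ)) \/ χ) -> ~(χ -> ψ) = min(1, 1 − 1.00 + 0.40) = min(1, 0.40) = 0.40

0.40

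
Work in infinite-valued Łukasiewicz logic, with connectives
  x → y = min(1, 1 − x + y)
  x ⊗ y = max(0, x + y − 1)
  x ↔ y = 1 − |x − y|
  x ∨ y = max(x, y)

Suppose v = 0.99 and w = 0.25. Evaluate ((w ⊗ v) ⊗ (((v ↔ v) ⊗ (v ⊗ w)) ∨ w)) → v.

w ⊗ v = max(0, 0.25 + 0.99 − 1) = max(0, 0.24) = 0.24
v ↔ v = 1 − |0.99 − 0.99| = 1 − 0.00 = 1.00
v ⊗ w = max(0, 0.99 + 0.25 − 1) = max(0, 0.24) = 0.24
(v ↔ v) ⊗ (v ⊗ w) = max(0, 1.00 + 0.24 − 1) = max(0, 0.24) = 0.24
((v ↔ v) ⊗ (v ⊗ w)) ∨ w = max(0.24, 0.25) = 0.25
(w ⊗ v) ⊗ (((v ↔ v) ⊗ (v ⊗ w)) ∨ w) = max(0, 0.24 + 0.25 − 1) = max(0, -0.51) = 0.00
((w ⊗ v) ⊗ (((v ↔ v) ⊗ (v ⊗ w)) ∨ w)) → v = min(1, 1 − 0.00 + 0.99) = min(1, 1.99) = 1.00

1.00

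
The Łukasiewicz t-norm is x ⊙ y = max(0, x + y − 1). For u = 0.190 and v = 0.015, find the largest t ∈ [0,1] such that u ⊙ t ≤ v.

0.825

The residuum of the Łukasiewicz t-norm gives the supremum: min(1, 1 − 0.190 + 0.015).
1 − 0.190 + 0.015 = 0.825, so t = min(1, 0.825) = 0.825.
Check: 0.190 ⊙ 0.825 = max(0, 0.015) = 0.015 ≤ 0.015.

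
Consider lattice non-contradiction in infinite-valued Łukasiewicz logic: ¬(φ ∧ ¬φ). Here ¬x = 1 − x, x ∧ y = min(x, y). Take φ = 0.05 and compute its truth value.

¬φ = 1 − 0.05 = 0.95
φ ∧ ¬φ = min(0.05, 0.95) = 0.05
¬(φ ∧ ¬φ) = 1 − 0.05 = 0.95
(The value 0.95 < 1 shows this instance is not satisfied; not a Ł∞-tautology — its value is 1 − min(a, 1−a).)

0.95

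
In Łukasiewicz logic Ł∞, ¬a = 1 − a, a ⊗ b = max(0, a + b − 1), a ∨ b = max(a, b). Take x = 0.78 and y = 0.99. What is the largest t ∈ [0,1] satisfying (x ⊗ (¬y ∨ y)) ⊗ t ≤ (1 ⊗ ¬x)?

0.45

¬y = 1 − 0.99 = 0.01
¬y ∨ y = max(0.01, 0.99) = 0.99
x ⊗ (¬y ∨ y) = max(0, 0.78 + 0.99 − 1) = max(0, 0.77) = 0.77
So the left factor is x ⊗ (¬y ∨ y) = 0.77.
¬x = 1 − 0.78 = 0.22
1 ⊗ ¬x = max(0, 1.00 + 0.22 − 1) = max(0, 0.22) = 0.22
So the right-hand bound is 1 ⊗ ¬x = 0.22.
The residuum of the Łukasiewicz t-norm gives the supremum: min(1, 1 − 0.77 + 0.22).
1 − 0.77 + 0.22 = 0.45, so t = min(1, 0.45) = 0.45.
Check: 0.77 ⊗ 0.45 = max(0, 0.22) = 0.22 ≤ 0.22.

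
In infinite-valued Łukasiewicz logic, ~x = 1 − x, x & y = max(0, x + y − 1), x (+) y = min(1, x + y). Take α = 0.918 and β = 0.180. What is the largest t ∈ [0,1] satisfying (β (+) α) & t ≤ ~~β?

β (+) α = min(1, 0.180 + 0.918) = min(1, 1.098) = 1.000
So the left factor is β (+) α = 1.000.
~β = 1 − 0.180 = 0.820
~~β = 1 − 0.820 = 0.180
So the right-hand bound is ~~β = 0.180.
The residuum of the Łukasiewicz t-norm gives the supremum: min(1, 1 − 1.000 + 0.180).
1 − 1.000 + 0.180 = 0.180, so t = min(1, 0.180) = 0.180.
Check: 1.000 & 0.180 = max(0, 0.180) = 0.180 ≤ 0.180.

0.180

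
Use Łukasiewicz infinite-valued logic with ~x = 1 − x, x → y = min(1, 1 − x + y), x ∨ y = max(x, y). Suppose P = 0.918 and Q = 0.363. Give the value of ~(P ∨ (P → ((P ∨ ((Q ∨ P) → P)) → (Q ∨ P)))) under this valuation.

0.000

Q ∨ P = max(0.363, 0.918) = 0.918
(Q ∨ P) → P = min(1, 1 − 0.918 + 0.918) = min(1, 1.000) = 1.000
P ∨ ((Q ∨ P) → P) = max(0.918, 1.000) = 1.000
(P ∨ ((Q ∨ P) → P)) → (Q ∨ P) = min(1, 1 − 1.000 + 0.918) = min(1, 0.918) = 0.918
P → ((P ∨ ((Q ∨ P) → P)) → (Q ∨ P)) = min(1, 1 − 0.918 + 0.918) = min(1, 1.000) = 1.000
P ∨ (P → ((P ∨ ((Q ∨ P) → P)) → (Q ∨ P))) = max(0.918, 1.000) = 1.000
~(P ∨ (P → ((P ∨ ((Q ∨ P) → P)) → (Q ∨ P)))) = 1 − 1.000 = 0.000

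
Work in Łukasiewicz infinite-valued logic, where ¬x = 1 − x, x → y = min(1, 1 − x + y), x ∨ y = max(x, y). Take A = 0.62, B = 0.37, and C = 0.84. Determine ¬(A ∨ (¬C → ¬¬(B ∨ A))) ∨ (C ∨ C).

¬C = 1 − 0.84 = 0.16
B ∨ A = max(0.37, 0.62) = 0.62
¬(B ∨ A) = 1 − 0.62 = 0.38
¬¬(B ∨ A) = 1 − 0.38 = 0.62
¬C → ¬¬(B ∨ A) = min(1, 1 − 0.16 + 0.62) = min(1, 1.46) = 1.00
A ∨ (¬C → ¬¬(B ∨ A)) = max(0.62, 1.00) = 1.00
¬(A ∨ (¬C → ¬¬(B ∨ A))) = 1 − 1.00 = 0.00
C ∨ C = max(0.84, 0.84) = 0.84
¬(A ∨ (¬C → ¬¬(B ∨ A))) ∨ (C ∨ C) = max(0.00, 0.84) = 0.84

0.84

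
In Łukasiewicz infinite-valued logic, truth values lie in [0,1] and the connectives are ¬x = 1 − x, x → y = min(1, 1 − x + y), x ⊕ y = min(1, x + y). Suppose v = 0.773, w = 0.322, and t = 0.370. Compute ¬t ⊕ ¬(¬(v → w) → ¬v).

0.854

¬t = 1 − 0.370 = 0.630
v → w = min(1, 1 − 0.773 + 0.322) = min(1, 0.549) = 0.549
¬(v → w) = 1 − 0.549 = 0.451
¬v = 1 − 0.773 = 0.227
¬(v → w) → ¬v = min(1, 1 − 0.451 + 0.227) = min(1, 0.776) = 0.776
¬(¬(v → w) → ¬v) = 1 − 0.776 = 0.224
¬t ⊕ ¬(¬(v → w) → ¬v) = min(1, 0.630 + 0.224) = min(1, 0.854) = 0.854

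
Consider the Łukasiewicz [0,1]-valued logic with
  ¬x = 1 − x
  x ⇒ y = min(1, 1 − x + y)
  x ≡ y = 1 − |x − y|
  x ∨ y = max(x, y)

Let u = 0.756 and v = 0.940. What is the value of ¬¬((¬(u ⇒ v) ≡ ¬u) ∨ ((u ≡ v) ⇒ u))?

0.940

u ⇒ v = min(1, 1 − 0.756 + 0.940) = min(1, 1.184) = 1.000
¬(u ⇒ v) = 1 − 1.000 = 0.000
¬u = 1 − 0.756 = 0.244
¬(u ⇒ v) ≡ ¬u = 1 − |0.000 − 0.244| = 1 − 0.244 = 0.756
u ≡ v = 1 − |0.756 − 0.940| = 1 − 0.184 = 0.816
(u ≡ v) ⇒ u = min(1, 1 − 0.816 + 0.756) = min(1, 0.940) = 0.940
(¬(u ⇒ v) ≡ ¬u) ∨ ((u ≡ v) ⇒ u) = max(0.756, 0.940) = 0.940
¬((¬(u ⇒ v) ≡ ¬u) ∨ ((u ≡ v) ⇒ u)) = 1 − 0.940 = 0.060
¬¬((¬(u ⇒ v) ≡ ¬u) ∨ ((u ≡ v) ⇒ u)) = 1 − 0.060 = 0.940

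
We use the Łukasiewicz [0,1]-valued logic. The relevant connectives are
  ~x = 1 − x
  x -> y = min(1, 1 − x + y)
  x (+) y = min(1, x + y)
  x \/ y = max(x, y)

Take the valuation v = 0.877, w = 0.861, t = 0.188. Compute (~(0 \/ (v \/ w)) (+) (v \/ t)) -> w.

v \/ w = max(0.877, 0.861) = 0.877
0 \/ (v \/ w) = max(0.000, 0.877) = 0.877
~(0 \/ (v \/ w)) = 1 − 0.877 = 0.123
v \/ t = max(0.877, 0.188) = 0.877
~(0 \/ (v \/ w)) (+) (v \/ t) = min(1, 0.123 + 0.877) = min(1, 1.000) = 1.000
(~(0 \/ (v \/ w)) (+) (v \/ t)) -> w = min(1, 1 − 1.000 + 0.861) = min(1, 0.861) = 0.861

0.861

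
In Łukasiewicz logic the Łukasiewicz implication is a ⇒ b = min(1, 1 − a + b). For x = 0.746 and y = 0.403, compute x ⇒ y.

0.657

x ⇒ y = min(1, 1 − 0.746 + 0.403) = min(1, 0.657) = 0.657
For comparison, the Gödel implication (1 if a ≤ b else b) would give 0.403.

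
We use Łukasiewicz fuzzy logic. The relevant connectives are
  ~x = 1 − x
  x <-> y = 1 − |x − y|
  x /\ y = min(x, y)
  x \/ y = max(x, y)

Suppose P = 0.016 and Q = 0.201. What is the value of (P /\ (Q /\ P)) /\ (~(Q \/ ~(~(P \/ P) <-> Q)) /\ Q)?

Q /\ P = min(0.201, 0.016) = 0.016
P /\ (Q /\ P) = min(0.016, 0.016) = 0.016
P \/ P = max(0.016, 0.016) = 0.016
~(P \/ P) = 1 − 0.016 = 0.984
~(P \/ P) <-> Q = 1 − |0.984 − 0.201| = 1 − 0.783 = 0.217
~(~(P \/ P) <-> Q) = 1 − 0.217 = 0.783
Q \/ ~(~(P \/ P) <-> Q) = max(0.201, 0.783) = 0.783
~(Q \/ ~(~(P \/ P) <-> Q)) = 1 − 0.783 = 0.217
~(Q \/ ~(~(P \/ P) <-> Q)) /\ Q = min(0.217, 0.201) = 0.201
(P /\ (Q /\ P)) /\ (~(Q \/ ~(~(P \/ P) <-> Q)) /\ Q) = min(0.016, 0.201) = 0.016

0.016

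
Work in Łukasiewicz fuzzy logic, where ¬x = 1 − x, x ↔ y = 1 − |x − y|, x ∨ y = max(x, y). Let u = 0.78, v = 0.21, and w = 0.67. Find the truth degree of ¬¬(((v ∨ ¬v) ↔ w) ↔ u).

0.90

¬v = 1 − 0.21 = 0.79
v ∨ ¬v = max(0.21, 0.79) = 0.79
(v ∨ ¬v) ↔ w = 1 − |0.79 − 0.67| = 1 − 0.12 = 0.88
((v ∨ ¬v) ↔ w) ↔ u = 1 − |0.88 − 0.78| = 1 − 0.10 = 0.90
¬(((v ∨ ¬v) ↔ w) ↔ u) = 1 − 0.90 = 0.10
¬¬(((v ∨ ¬v) ↔ w) ↔ u) = 1 − 0.10 = 0.90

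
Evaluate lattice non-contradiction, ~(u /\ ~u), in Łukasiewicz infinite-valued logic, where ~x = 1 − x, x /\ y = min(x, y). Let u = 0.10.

~u = 1 − 0.10 = 0.90
u /\ ~u = min(0.10, 0.90) = 0.10
~(u /\ ~u) = 1 − 0.10 = 0.90
(The value 0.90 < 1 shows this instance is not satisfied; not a Ł∞-tautology — its value is 1 − min(a, 1−a).)

0.90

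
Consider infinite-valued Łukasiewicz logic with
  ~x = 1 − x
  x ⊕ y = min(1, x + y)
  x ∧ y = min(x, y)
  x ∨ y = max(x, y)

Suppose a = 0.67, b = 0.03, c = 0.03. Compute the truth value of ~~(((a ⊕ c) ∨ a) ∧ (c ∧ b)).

a ⊕ c = min(1, 0.67 + 0.03) = min(1, 0.70) = 0.70
(a ⊕ c) ∨ a = max(0.70, 0.67) = 0.70
c ∧ b = min(0.03, 0.03) = 0.03
((a ⊕ c) ∨ a) ∧ (c ∧ b) = min(0.70, 0.03) = 0.03
~(((a ⊕ c) ∨ a) ∧ (c ∧ b)) = 1 − 0.03 = 0.97
~~(((a ⊕ c) ∨ a) ∧ (c ∧ b)) = 1 − 0.97 = 0.03

0.03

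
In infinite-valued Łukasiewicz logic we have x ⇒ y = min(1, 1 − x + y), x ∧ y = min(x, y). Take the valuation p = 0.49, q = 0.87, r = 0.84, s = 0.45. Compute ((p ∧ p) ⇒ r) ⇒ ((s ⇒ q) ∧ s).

0.45

p ∧ p = min(0.49, 0.49) = 0.49
(p ∧ p) ⇒ r = min(1, 1 − 0.49 + 0.84) = min(1, 1.35) = 1.00
s ⇒ q = min(1, 1 − 0.45 + 0.87) = min(1, 1.42) = 1.00
(s ⇒ q) ∧ s = min(1.00, 0.45) = 0.45
((p ∧ p) ⇒ r) ⇒ ((s ⇒ q) ∧ s) = min(1, 1 − 1.00 + 0.45) = min(1, 0.45) = 0.45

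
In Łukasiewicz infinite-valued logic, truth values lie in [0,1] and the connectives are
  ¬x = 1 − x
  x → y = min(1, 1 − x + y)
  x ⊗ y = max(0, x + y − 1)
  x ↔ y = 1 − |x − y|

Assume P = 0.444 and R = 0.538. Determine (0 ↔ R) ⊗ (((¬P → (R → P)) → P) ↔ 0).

0 ↔ R = 1 − |0.000 − 0.538| = 1 − 0.538 = 0.462
¬P = 1 − 0.444 = 0.556
R → P = min(1, 1 − 0.538 + 0.444) = min(1, 0.906) = 0.906
¬P → (R → P) = min(1, 1 − 0.556 + 0.906) = min(1, 1.350) = 1.000
(¬P → (R → P)) → P = min(1, 1 − 1.000 + 0.444) = min(1, 0.444) = 0.444
((¬P → (R → P)) → P) ↔ 0 = 1 − |0.444 − 0.000| = 1 − 0.444 = 0.556
(0 ↔ R) ⊗ (((¬P → (R → P)) → P) ↔ 0) = max(0, 0.462 + 0.556 − 1) = max(0, 0.018) = 0.018

0.018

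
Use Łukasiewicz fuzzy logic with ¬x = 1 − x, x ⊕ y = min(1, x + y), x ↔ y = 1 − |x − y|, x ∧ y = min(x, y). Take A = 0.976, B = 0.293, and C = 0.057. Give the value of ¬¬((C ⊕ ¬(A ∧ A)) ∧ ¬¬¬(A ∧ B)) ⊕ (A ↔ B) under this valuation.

0.398

A ∧ A = min(0.976, 0.976) = 0.976
¬(A ∧ A) = 1 − 0.976 = 0.024
C ⊕ ¬(A ∧ A) = min(1, 0.057 + 0.024) = min(1, 0.081) = 0.081
A ∧ B = min(0.976, 0.293) = 0.293
¬(A ∧ B) = 1 − 0.293 = 0.707
¬¬(A ∧ B) = 1 − 0.707 = 0.293
¬¬¬(A ∧ B) = 1 − 0.293 = 0.707
(C ⊕ ¬(A ∧ A)) ∧ ¬¬¬(A ∧ B) = min(0.081, 0.707) = 0.081
¬((C ⊕ ¬(A ∧ A)) ∧ ¬¬¬(A ∧ B)) = 1 − 0.081 = 0.919
¬¬((C ⊕ ¬(A ∧ A)) ∧ ¬¬¬(A ∧ B)) = 1 − 0.919 = 0.081
A ↔ B = 1 − |0.976 − 0.293| = 1 − 0.683 = 0.317
¬¬((C ⊕ ¬(A ∧ A)) ∧ ¬¬¬(A ∧ B)) ⊕ (A ↔ B) = min(1, 0.081 + 0.317) = min(1, 0.398) = 0.398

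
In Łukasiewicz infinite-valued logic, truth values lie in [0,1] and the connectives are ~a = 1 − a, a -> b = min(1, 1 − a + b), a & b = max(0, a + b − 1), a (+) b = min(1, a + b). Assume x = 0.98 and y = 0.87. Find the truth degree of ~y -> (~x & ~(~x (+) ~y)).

~y = 1 − 0.87 = 0.13
~x = 1 − 0.98 = 0.02
~x (+) ~y = min(1, 0.02 + 0.13) = min(1, 0.15) = 0.15
~(~x (+) ~y) = 1 − 0.15 = 0.85
~x & ~(~x (+) ~y) = max(0, 0.02 + 0.85 − 1) = max(0, -0.13) = 0.00
~y -> (~x & ~(~x (+) ~y)) = min(1, 1 − 0.13 + 0.00) = min(1, 0.87) = 0.87

0.87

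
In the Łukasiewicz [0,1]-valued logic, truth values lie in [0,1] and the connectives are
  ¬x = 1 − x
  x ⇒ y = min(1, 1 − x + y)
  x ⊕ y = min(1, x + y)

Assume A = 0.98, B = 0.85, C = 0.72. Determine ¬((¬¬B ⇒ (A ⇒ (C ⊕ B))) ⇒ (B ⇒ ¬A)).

0.83

¬B = 1 − 0.85 = 0.15
¬¬B = 1 − 0.15 = 0.85
C ⊕ B = min(1, 0.72 + 0.85) = min(1, 1.57) = 1.00
A ⇒ (C ⊕ B) = min(1, 1 − 0.98 + 1.00) = min(1, 1.02) = 1.00
¬¬B ⇒ (A ⇒ (C ⊕ B)) = min(1, 1 − 0.85 + 1.00) = min(1, 1.15) = 1.00
¬A = 1 − 0.98 = 0.02
B ⇒ ¬A = min(1, 1 − 0.85 + 0.02) = min(1, 0.17) = 0.17
(¬¬B ⇒ (A ⇒ (C ⊕ B))) ⇒ (B ⇒ ¬A) = min(1, 1 − 1.00 + 0.17) = min(1, 0.17) = 0.17
¬((¬¬B ⇒ (A ⇒ (C ⊕ B))) ⇒ (B ⇒ ¬A)) = 1 − 0.17 = 0.83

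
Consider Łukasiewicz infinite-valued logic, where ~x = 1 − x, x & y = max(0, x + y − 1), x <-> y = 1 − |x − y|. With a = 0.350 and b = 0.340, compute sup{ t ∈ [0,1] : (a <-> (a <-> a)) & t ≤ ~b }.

1.000

a <-> a = 1 − |0.350 − 0.350| = 1 − 0.000 = 1.000
a <-> (a <-> a) = 1 − |0.350 − 1.000| = 1 − 0.650 = 0.350
So the left factor is a <-> (a <-> a) = 0.350.
~b = 1 − 0.340 = 0.660
So the right-hand bound is ~b = 0.660.
The residuum of the Łukasiewicz t-norm gives the supremum: min(1, 1 − 0.350 + 0.660).
1 − 0.350 + 0.660 = 1.310, so t = min(1, 1.310) = 1.000.
Check: 0.350 & 1.000 = max(0, 0.350) = 0.350 ≤ 0.660.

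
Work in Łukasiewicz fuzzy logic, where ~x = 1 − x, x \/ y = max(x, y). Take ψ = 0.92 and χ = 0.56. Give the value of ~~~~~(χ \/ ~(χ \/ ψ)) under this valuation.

0.44

χ \/ ψ = max(0.56, 0.92) = 0.92
~(χ \/ ψ) = 1 − 0.92 = 0.08
χ \/ ~(χ \/ ψ) = max(0.56, 0.08) = 0.56
~(χ \/ ~(χ \/ ψ)) = 1 − 0.56 = 0.44
~~(χ \/ ~(χ \/ ψ)) = 1 − 0.44 = 0.56
~~~(χ \/ ~(χ \/ ψ)) = 1 − 0.56 = 0.44
~~~~(χ \/ ~(χ \/ ψ)) = 1 − 0.44 = 0.56
~~~~~(χ \/ ~(χ \/ ψ)) = 1 − 0.56 = 0.44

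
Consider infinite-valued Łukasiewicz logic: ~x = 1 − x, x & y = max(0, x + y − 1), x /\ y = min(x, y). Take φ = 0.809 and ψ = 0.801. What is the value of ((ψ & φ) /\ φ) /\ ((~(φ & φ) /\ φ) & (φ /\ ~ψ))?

0.000

ψ & φ = max(0, 0.801 + 0.809 − 1) = max(0, 0.610) = 0.610
(ψ & φ) /\ φ = min(0.610, 0.809) = 0.610
φ & φ = max(0, 0.809 + 0.809 − 1) = max(0, 0.618) = 0.618
~(φ & φ) = 1 − 0.618 = 0.382
~(φ & φ) /\ φ = min(0.382, 0.809) = 0.382
~ψ = 1 − 0.801 = 0.199
φ /\ ~ψ = min(0.809, 0.199) = 0.199
(~(φ & φ) /\ φ) & (φ /\ ~ψ) = max(0, 0.382 + 0.199 − 1) = max(0, -0.419) = 0.000
((ψ & φ) /\ φ) /\ ((~(φ & φ) /\ φ) & (φ /\ ~ψ)) = min(0.610, 0.000) = 0.000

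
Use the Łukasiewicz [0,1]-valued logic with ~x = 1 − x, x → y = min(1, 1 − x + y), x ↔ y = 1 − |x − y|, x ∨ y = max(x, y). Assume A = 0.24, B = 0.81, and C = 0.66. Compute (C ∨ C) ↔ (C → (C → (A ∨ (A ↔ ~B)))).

0.66

C ∨ C = max(0.66, 0.66) = 0.66
~B = 1 − 0.81 = 0.19
A ↔ ~B = 1 − |0.24 − 0.19| = 1 − 0.05 = 0.95
A ∨ (A ↔ ~B) = max(0.24, 0.95) = 0.95
C → (A ∨ (A ↔ ~B)) = min(1, 1 − 0.66 + 0.95) = min(1, 1.29) = 1.00
C → (C → (A ∨ (A ↔ ~B))) = min(1, 1 − 0.66 + 1.00) = min(1, 1.34) = 1.00
(C ∨ C) ↔ (C → (C → (A ∨ (A ↔ ~B)))) = 1 − |0.66 − 1.00| = 1 − 0.34 = 0.66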